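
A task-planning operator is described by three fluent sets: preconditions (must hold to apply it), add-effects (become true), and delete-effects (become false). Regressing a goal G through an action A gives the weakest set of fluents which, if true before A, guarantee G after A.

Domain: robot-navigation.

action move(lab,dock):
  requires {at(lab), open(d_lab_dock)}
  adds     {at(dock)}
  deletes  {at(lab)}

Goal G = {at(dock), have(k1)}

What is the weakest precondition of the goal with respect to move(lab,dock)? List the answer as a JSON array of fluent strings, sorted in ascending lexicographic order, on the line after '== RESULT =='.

Regress:
  G ∩ del = {}  (empty — regression defined)
  G \ add = {at(dock), have(k1)} \ {at(dock)} = {have(k1)}
  ∪ pre   = {have(k1)} ∪ {at(lab), open(d_lab_dock)}
          = {at(lab), have(k1), open(d_lab_dock)}

== RESULT ==
["at(lab)", "have(k1)", "open(d_lab_dock)"]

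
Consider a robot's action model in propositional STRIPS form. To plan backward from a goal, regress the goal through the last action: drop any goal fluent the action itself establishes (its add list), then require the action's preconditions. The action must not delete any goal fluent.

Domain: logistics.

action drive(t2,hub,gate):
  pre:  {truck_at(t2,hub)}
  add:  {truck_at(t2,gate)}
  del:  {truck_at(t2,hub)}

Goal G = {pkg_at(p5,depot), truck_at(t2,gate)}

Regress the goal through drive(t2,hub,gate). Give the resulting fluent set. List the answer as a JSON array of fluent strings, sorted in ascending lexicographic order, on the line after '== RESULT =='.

Compute (G \ add) ∪ pre:
  G ∩ del = {}  (empty — regression defined)
  G \ add = {pkg_at(p5,depot), truck_at(t2,gate)} \ {truck_at(t2,gate)} = {pkg_at(p5,depot)}
  ∪ pre   = {pkg_at(p5,depot)} ∪ {truck_at(t2,hub)}
          = {pkg_at(p5,depot), truck_at(t2,hub)}

== RESULT ==
["pkg_at(p5,depot)", "truck_at(t2,hub)"]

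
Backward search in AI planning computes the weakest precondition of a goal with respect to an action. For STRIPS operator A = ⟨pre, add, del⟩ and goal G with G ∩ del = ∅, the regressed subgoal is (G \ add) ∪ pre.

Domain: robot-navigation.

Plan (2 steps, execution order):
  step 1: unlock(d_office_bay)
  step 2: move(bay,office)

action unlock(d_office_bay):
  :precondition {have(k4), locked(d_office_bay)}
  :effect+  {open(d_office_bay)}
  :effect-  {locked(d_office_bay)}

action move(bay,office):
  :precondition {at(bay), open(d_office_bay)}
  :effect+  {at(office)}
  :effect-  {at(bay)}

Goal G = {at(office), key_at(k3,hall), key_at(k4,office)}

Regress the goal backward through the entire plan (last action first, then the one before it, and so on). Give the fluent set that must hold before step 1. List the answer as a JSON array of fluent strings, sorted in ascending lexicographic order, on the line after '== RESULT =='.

Work backward from the goal:
  through step 2 (move(bay,office)): drop {at(office)}, keep {key_at(k3,hall), key_at(k4,office)}, require {at(bay), open(d_office_bay)}
    → {at(bay), key_at(k3,hall), key_at(k4,office), open(d_office_bay)}
  through step 1 (unlock(d_office_bay)): drop {open(d_office_bay)}, keep {at(bay), key_at(k3,hall), key_at(k4,office)}, require {have(k4), locked(d_office_bay)}
    → {at(bay), have(k4), key_at(k3,hall), key_at(k4,office), locked(d_office_bay)}

== RESULT ==
["at(bay)", "have(k4)", "key_at(k3,hall)", "key_at(k4,office)", "locked(d_office_bay)"]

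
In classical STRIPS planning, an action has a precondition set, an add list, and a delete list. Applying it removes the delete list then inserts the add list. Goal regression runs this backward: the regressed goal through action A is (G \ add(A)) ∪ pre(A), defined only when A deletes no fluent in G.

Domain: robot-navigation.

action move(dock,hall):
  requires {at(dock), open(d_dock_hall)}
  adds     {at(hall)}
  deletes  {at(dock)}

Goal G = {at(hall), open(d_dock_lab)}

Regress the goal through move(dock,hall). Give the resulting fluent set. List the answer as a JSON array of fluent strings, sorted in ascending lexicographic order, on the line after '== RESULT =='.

Compute (G \ add) ∪ pre:
  G ∩ del = {}  (empty — regression defined)
  G \ add = {at(hall), open(d_dock_lab)} \ {at(hall)} = {open(d_dock_lab)}
  ∪ pre   = {open(d_dock_lab)} ∪ {at(dock), open(d_dock_hall)}
          = {at(dock), open(d_dock_hall), open(d_dock_lab)}

== RESULT ==
["at(dock)", "open(d_dock_hall)", "open(d_dock_lab)"]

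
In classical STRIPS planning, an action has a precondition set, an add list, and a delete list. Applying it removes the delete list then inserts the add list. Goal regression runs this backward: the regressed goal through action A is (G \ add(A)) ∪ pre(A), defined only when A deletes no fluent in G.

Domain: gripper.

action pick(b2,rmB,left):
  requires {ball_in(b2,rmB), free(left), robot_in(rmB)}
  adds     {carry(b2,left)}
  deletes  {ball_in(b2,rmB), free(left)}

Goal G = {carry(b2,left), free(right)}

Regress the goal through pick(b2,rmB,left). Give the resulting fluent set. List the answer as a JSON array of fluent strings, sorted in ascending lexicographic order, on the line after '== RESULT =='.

Regress:
  G ∩ del = {}  (empty — regression defined)
  G \ add = {carry(b2,left), free(right)} \ {carry(b2,left)} = {free(right)}
  ∪ pre   = {free(right)} ∪ {ball_in(b2,rmB), free(left), robot_in(rmB)}
          = {ball_in(b2,rmB), free(left), free(right), robot_in(rmB)}

== RESULT ==
["ball_in(b2,rmB)", "free(left)", "free(right)", "robot_in(rmB)"]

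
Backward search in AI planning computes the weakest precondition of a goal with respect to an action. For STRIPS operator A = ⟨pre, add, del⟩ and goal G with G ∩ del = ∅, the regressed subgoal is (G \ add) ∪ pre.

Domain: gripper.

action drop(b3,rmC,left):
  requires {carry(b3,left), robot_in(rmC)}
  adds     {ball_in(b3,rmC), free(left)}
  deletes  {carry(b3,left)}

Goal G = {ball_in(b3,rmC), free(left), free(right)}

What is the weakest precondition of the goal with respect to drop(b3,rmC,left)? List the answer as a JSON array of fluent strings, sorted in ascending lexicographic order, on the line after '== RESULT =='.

Compute (G \ add) ∪ pre:
  G ∩ del = {}  (empty — regression defined)
  G \ add = {ball_in(b3,rmC), free(left), free(right)} \ {ball_in(b3,rmC), free(left)} = {free(right)}
  ∪ pre   = {free(right)} ∪ {carry(b3,left), robot_in(rmC)}
          = {carry(b3,left), free(right), robot_in(rmC)}

== RESULT ==
["carry(b3,left)", "free(right)", "robot_in(rmC)"]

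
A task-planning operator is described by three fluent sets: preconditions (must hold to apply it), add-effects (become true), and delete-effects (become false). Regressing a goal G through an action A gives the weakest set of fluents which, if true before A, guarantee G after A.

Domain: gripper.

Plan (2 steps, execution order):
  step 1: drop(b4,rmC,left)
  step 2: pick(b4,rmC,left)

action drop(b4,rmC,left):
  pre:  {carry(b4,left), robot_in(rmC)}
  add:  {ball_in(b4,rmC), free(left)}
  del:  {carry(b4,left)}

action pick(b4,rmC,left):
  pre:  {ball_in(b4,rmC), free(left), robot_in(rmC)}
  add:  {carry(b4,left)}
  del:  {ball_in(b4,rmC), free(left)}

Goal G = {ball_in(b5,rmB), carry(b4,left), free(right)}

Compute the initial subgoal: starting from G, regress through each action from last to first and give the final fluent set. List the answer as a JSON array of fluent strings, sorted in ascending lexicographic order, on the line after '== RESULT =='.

Work backward from the goal:
  through step 2 (pick(b4,rmC,left)): drop {carry(b4,left)}, keep {ball_in(b5,rmB), free(right)}, require {ball_in(b4,rmC), free(left), robot_in(rmC)}
    → {ball_in(b4,rmC), ball_in(b5,rmB), free(left), free(right), robot_in(rmC)}
  through step 1 (drop(b4,rmC,left)): drop {ball_in(b4,rmC), free(left)}, keep {ball_in(b5,rmB), free(right), robot_in(rmC)}, require {carry(b4,left), robot_in(rmC)}
    → {ball_in(b5,rmB), carry(b4,left), free(right), robot_in(rmC)}

== RESULT ==
["ball_in(b5,rmB)", "carry(b4,left)", "free(right)", "robot_in(rmC)"]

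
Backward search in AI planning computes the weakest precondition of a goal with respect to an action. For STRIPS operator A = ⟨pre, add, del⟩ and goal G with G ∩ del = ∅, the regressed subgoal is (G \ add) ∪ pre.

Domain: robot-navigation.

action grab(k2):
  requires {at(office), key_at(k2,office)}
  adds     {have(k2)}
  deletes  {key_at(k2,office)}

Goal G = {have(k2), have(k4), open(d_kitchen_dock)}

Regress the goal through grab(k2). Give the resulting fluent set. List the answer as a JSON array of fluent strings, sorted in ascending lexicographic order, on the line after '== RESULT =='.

Regress:
  G ∩ del = {}  (empty — regression defined)
  G \ add = {have(k2), have(k4), open(d_kitchen_dock)} \ {have(k2)} = {have(k4), open(d_kitchen_dock)}
  ∪ pre   = {have(k4), open(d_kitchen_dock)} ∪ {at(office), key_at(k2,office)}
          = {at(office), have(k4), key_at(k2,office), open(d_kitchen_dock)}

== RESULT ==
["at(office)", "have(k4)", "key_at(k2,office)", "open(d_kitchen_dock)"]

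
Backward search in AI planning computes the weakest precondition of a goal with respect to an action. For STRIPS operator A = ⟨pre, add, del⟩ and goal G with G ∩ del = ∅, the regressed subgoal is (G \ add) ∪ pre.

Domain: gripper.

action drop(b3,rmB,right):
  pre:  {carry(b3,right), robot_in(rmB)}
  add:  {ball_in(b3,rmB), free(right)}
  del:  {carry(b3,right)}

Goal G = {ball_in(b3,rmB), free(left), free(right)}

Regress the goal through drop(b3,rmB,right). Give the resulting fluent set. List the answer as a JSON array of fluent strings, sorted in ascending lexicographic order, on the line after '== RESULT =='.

Regress:
  G ∩ del = {}  (empty — regression defined)
  G \ add = {ball_in(b3,rmB), free(left), free(right)} \ {ball_in(b3,rmB), free(right)} = {free(left)}
  ∪ pre   = {free(left)} ∪ {carry(b3,right), robot_in(rmB)}
          = {carry(b3,right), free(left), robot_in(rmB)}

== RESULT ==
["carry(b3,right)", "free(left)", "robot_in(rmB)"]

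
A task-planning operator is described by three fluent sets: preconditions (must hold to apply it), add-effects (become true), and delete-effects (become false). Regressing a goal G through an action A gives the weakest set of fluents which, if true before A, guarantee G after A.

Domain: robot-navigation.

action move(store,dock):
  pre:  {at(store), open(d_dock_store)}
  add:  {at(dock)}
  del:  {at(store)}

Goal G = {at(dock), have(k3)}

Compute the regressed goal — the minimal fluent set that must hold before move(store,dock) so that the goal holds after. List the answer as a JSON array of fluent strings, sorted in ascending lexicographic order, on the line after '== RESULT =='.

Compute (G \ add) ∪ pre:
  G ∩ del = {}  (empty — regression defined)
  G \ add = {at(dock), have(k3)} \ {at(dock)} = {have(k3)}
  ∪ pre   = {have(k3)} ∪ {at(store), open(d_dock_store)}
          = {at(store), have(k3), open(d_dock_store)}

== RESULT ==
["at(store)", "have(k3)", "open(d_dock_store)"]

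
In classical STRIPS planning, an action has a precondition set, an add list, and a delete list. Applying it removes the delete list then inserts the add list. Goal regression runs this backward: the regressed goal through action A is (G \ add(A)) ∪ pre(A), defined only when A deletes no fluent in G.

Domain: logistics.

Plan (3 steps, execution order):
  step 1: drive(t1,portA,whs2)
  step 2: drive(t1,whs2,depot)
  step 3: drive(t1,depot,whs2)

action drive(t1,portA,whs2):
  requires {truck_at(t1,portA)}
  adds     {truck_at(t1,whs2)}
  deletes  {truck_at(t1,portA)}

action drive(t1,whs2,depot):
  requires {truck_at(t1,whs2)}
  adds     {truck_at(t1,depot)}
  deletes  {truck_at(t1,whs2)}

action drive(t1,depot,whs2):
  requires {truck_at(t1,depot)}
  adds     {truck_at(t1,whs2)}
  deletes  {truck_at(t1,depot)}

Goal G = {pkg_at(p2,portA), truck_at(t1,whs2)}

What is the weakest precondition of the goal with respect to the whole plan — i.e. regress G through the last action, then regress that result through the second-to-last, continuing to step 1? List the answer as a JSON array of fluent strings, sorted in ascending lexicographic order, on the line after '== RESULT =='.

Work backward from the goal:
  through step 3 (drive(t1,depot,whs2)): drop {truck_at(t1,whs2)}, keep {pkg_at(p2,portA)}, require {truck_at(t1,depot)}
    → {pkg_at(p2,portA), truck_at(t1,depot)}
  through step 2 (drive(t1,whs2,depot)): drop {truck_at(t1,depot)}, keep {pkg_at(p2,portA)}, require {truck_at(t1,whs2)}
    → {pkg_at(p2,portA), truck_at(t1,whs2)}
  through step 1 (drive(t1,portA,whs2)): drop {truck_at(t1,whs2)}, keep {pkg_at(p2,portA)}, require {truck_at(t1,portA)}
    → {pkg_at(p2,portA), truck_at(t1,portA)}

== RESULT ==
["pkg_at(p2,portA)", "truck_at(t1,portA)"]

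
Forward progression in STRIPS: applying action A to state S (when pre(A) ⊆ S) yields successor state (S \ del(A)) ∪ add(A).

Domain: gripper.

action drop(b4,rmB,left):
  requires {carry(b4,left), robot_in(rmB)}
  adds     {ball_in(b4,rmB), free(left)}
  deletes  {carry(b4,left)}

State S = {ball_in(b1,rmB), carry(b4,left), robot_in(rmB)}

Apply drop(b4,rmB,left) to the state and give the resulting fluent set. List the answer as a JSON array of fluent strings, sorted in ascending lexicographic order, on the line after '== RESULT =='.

Progress:
  pre ⊆ S: {carry(b4,left), robot_in(rmB)} ⊆ S  — applicable
  S \ del = {ball_in(b1,rmB), robot_in(rmB)}
  ∪ add   = {ball_in(b1,rmB), ball_in(b4,rmB), free(left), robot_in(rmB)}

== RESULT ==
["ball_in(b1,rmB)", "ball_in(b4,rmB)", "free(left)", "robot_in(rmB)"]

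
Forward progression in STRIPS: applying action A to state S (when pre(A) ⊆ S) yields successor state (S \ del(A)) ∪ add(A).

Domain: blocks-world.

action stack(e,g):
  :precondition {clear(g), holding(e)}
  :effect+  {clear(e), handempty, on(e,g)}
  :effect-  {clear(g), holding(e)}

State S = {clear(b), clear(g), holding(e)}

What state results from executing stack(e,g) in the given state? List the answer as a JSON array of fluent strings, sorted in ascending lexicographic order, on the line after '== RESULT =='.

Compute (S \ del) ∪ add:
  pre ⊆ S: {clear(g), holding(e)} ⊆ S  — applicable
  S \ del = {clear(b)}
  ∪ add   = {clear(b), clear(e), handempty, on(e,g)}

== RESULT ==
["clear(b)", "clear(e)", "handempty", "on(e,g)"]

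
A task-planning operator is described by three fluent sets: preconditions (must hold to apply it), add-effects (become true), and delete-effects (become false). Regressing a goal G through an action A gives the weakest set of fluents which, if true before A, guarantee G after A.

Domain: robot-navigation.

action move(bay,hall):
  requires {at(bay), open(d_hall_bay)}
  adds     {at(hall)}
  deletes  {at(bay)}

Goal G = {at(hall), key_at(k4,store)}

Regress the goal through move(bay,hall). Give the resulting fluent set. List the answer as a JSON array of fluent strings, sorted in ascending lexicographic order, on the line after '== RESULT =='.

Regress:
  G ∩ del = {}  (empty — regression defined)
  G \ add = {at(hall), key_at(k4,store)} \ {at(hall)} = {key_at(k4,store)}
  ∪ pre   = {key_at(k4,store)} ∪ {at(bay), open(d_hall_bay)}
          = {at(bay), key_at(k4,store), open(d_hall_bay)}

== RESULT ==
["at(bay)", "key_at(k4,store)", "open(d_hall_bay)"]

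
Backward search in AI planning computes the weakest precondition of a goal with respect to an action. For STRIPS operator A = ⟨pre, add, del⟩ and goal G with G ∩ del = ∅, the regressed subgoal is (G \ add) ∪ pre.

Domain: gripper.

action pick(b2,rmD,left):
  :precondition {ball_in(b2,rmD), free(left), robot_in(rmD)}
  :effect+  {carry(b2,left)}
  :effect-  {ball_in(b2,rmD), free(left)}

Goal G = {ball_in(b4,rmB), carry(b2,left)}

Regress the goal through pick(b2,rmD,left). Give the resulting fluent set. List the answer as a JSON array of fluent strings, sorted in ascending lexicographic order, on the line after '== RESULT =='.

Regress:
  G ∩ del = {}  (empty — regression defined)
  G \ add = {ball_in(b4,rmB), carry(b2,left)} \ {carry(b2,left)} = {ball_in(b4,rmB)}
  ∪ pre   = {ball_in(b4,rmB)} ∪ {ball_in(b2,rmD), free(left), robot_in(rmD)}
          = {ball_in(b2,rmD), ball_in(b4,rmB), free(left), robot_in(rmD)}

== RESULT ==
["ball_in(b2,rmD)", "ball_in(b4,rmB)", "free(left)", "robot_in(rmD)"]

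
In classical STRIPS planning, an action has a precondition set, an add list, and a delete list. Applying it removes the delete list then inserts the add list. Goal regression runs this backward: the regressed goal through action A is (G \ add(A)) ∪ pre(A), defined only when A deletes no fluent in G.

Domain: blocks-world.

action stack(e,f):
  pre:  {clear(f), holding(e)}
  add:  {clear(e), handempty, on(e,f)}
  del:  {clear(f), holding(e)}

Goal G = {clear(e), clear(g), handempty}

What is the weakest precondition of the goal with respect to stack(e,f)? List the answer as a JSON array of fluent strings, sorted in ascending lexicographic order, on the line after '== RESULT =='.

Regress:
  G ∩ del = {}  (empty — regression defined)
  G \ add = {clear(e), clear(g), handempty} \ {clear(e), handempty, on(e,f)} = {clear(g)}
  ∪ pre   = {clear(g)} ∪ {clear(f), holding(e)}
          = {clear(f), clear(g), holding(e)}

== RESULT ==
["clear(f)", "clear(g)", "holding(e)"]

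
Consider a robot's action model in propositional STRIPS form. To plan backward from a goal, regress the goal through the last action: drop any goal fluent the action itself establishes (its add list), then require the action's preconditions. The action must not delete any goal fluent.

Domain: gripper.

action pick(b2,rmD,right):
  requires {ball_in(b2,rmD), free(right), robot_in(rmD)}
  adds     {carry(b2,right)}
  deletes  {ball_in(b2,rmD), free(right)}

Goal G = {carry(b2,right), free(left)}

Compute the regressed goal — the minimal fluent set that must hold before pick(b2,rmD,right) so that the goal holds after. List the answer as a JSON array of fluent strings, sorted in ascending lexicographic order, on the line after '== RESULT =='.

Regress:
  G ∩ del = {}  (empty — regression defined)
  G \ add = {carry(b2,right), free(left)} \ {carry(b2,right)} = {free(left)}
  ∪ pre   = {free(left)} ∪ {ball_in(b2,rmD), free(right), robot_in(rmD)}
          = {ball_in(b2,rmD), free(left), free(right), robot_in(rmD)}

== RESULT ==
["ball_in(b2,rmD)", "free(left)", "free(right)", "robot_in(rmD)"]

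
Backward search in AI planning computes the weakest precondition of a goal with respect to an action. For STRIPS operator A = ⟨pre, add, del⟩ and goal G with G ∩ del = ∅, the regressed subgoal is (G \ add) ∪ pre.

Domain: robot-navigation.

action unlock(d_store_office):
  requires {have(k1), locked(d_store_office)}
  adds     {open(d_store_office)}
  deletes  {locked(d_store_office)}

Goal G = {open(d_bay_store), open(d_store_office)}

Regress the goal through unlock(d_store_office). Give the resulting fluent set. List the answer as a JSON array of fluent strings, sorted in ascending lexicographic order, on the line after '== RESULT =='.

Regress:
  G ∩ del = {}  (empty — regression defined)
  G \ add = {open(d_bay_store), open(d_store_office)} \ {open(d_store_office)} = {open(d_bay_store)}
  ∪ pre   = {open(d_bay_store)} ∪ {have(k1), locked(d_store_office)}
          = {have(k1), locked(d_store_office), open(d_bay_store)}

== RESULT ==
["have(k1)", "locked(d_store_office)", "open(d_bay_store)"]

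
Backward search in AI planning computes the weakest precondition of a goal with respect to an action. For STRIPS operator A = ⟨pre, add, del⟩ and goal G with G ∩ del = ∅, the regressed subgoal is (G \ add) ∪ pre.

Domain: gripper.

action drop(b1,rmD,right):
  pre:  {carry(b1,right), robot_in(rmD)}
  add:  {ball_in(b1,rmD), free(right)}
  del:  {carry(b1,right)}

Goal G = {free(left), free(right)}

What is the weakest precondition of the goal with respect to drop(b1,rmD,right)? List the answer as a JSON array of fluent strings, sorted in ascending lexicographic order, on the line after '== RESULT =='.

Regress:
  G ∩ del = {}  (empty — regression defined)
  G \ add = {free(left), free(right)} \ {ball_in(b1,rmD), free(right)} = {free(left)}
  ∪ pre   = {free(left)} ∪ {carry(b1,right), robot_in(rmD)}
          = {carry(b1,right), free(left), robot_in(rmD)}

== RESULT ==
["carry(b1,right)", "free(left)", "robot_in(rmD)"]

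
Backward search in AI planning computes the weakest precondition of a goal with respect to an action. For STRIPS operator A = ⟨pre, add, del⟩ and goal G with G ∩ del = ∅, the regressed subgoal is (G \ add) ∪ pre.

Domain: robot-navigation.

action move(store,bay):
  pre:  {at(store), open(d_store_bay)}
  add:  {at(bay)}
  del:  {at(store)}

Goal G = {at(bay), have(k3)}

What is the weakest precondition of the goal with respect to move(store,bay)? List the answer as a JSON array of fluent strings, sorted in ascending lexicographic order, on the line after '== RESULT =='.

Compute (G \ add) ∪ pre:
  G ∩ del = {}  (empty — regression defined)
  G \ add = {at(bay), have(k3)} \ {at(bay)} = {have(k3)}
  ∪ pre   = {have(k3)} ∪ {at(store), open(d_store_bay)}
          = {at(store), have(k3), open(d_store_bay)}

== RESULT ==
["at(store)", "have(k3)", "open(d_store_bay)"]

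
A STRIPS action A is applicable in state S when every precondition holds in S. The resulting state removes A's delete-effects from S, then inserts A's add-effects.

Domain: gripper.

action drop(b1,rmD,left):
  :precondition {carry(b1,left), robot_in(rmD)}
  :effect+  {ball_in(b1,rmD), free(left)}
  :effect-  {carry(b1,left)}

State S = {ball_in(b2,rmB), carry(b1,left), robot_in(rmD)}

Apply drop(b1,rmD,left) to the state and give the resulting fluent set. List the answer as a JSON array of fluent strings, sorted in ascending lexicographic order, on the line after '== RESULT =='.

Progress:
  pre ⊆ S: {carry(b1,left), robot_in(rmD)} ⊆ S  — applicable
  S \ del = {ball_in(b2,rmB), robot_in(rmD)}
  ∪ add   = {ball_in(b1,rmD), ball_in(b2,rmB), free(left), robot_in(rmD)}

== RESULT ==
["ball_in(b1,rmD)", "ball_in(b2,rmB)", "free(left)", "robot_in(rmD)"]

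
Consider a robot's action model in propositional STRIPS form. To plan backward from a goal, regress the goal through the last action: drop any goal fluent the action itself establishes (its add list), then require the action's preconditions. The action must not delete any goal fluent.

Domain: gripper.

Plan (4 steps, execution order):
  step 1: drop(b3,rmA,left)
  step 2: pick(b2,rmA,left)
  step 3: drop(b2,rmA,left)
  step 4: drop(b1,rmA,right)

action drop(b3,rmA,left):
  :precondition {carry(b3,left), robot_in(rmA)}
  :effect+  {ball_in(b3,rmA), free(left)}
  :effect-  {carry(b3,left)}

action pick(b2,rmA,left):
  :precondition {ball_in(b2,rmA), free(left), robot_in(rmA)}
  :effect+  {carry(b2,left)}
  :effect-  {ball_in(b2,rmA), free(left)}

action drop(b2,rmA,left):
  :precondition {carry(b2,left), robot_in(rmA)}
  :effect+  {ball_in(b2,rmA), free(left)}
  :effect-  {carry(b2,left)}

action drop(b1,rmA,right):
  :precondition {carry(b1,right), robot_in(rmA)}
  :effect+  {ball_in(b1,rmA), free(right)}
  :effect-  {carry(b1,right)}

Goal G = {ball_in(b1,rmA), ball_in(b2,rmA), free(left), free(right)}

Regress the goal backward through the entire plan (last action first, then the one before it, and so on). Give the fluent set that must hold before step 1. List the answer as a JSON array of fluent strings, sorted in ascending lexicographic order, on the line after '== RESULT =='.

Regress step by step:
  through step 4 (drop(b1,rmA,right)): drop {ball_in(b1,rmA), free(right)}, keep {ball_in(b2,rmA), free(left)}, require {carry(b1,right), robot_in(rmA)}
    → {ball_in(b2,rmA), carry(b1,right), free(left), robot_in(rmA)}
  through step 3 (drop(b2,rmA,left)): drop {ball_in(b2,rmA), free(left)}, keep {carry(b1,right), robot_in(rmA)}, require {carry(b2,left), robot_in(rmA)}
    → {carry(b1,right), carry(b2,left), robot_in(rmA)}
  through step 2 (pick(b2,rmA,left)): drop {carry(b2,left)}, keep {carry(b1,right), robot_in(rmA)}, require {ball_in(b2,rmA), free(left), robot_in(rmA)}
    → {ball_in(b2,rmA), carry(b1,right), free(left), robot_in(rmA)}
  through step 1 (drop(b3,rmA,left)): drop {free(left)}, keep {ball_in(b2,rmA), carry(b1,right), robot_in(rmA)}, require {carry(b3,left), robot_in(rmA)}
    → {ball_in(b2,rmA), carry(b1,right), carry(b3,left), robot_in(rmA)}

== RESULT ==
["ball_in(b2,rmA)", "carry(b1,right)", "carry(b3,left)", "robot_in(rmA)"]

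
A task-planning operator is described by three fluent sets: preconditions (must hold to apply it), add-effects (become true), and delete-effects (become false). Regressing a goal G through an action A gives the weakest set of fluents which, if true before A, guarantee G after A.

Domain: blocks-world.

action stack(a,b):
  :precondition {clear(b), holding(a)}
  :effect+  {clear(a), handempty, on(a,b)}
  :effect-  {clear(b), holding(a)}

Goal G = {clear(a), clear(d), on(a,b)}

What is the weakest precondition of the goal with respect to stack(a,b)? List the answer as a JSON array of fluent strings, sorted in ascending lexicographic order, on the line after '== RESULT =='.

Compute (G \ add) ∪ pre:
  G ∩ del = {}  (empty — regression defined)
  G \ add = {clear(a), clear(d), on(a,b)} \ {clear(a), handempty, on(a,b)} = {clear(d)}
  ∪ pre   = {clear(d)} ∪ {clear(b), holding(a)}
          = {clear(b), clear(d), holding(a)}

== RESULT ==
["clear(b)", "clear(d)", "holding(a)"]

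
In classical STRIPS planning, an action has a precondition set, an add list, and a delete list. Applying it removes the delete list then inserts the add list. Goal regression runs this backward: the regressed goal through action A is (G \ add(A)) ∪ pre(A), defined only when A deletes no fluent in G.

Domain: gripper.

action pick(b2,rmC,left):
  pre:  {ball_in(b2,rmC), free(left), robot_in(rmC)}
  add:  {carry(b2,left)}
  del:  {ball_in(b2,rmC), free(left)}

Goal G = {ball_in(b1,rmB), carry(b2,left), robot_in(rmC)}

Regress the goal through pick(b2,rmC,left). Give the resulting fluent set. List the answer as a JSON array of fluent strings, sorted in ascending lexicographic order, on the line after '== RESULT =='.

Regress:
  G ∩ del = {}  (empty — regression defined)
  G \ add = {ball_in(b1,rmB), carry(b2,left), robot_in(rmC)} \ {carry(b2,left)} = {ball_in(b1,rmB), robot_in(rmC)}
  ∪ pre   = {ball_in(b1,rmB), robot_in(rmC)} ∪ {ball_in(b2,rmC), free(left), robot_in(rmC)}
          = {ball_in(b1,rmB), ball_in(b2,rmC), free(left), robot_in(rmC)}

== RESULT ==
["ball_in(b1,rmB)", "ball_in(b2,rmC)", "free(left)", "robot_in(rmC)"]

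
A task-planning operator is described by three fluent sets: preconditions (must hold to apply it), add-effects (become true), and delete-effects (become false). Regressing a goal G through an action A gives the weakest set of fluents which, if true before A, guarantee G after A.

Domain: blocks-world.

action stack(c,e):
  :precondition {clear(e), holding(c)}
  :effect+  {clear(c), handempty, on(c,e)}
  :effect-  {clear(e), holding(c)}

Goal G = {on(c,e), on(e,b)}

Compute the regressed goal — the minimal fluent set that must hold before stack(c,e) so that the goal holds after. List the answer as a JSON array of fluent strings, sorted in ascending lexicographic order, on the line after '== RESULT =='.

Compute (G \ add) ∪ pre:
  G ∩ del = {}  (empty — regression defined)
  G \ add = {on(c,e), on(e,b)} \ {clear(c), handempty, on(c,e)} = {on(e,b)}
  ∪ pre   = {on(e,b)} ∪ {clear(e), holding(c)}
          = {clear(e), holding(c), on(e,b)}

== RESULT ==
["clear(e)", "holding(c)", "on(e,b)"]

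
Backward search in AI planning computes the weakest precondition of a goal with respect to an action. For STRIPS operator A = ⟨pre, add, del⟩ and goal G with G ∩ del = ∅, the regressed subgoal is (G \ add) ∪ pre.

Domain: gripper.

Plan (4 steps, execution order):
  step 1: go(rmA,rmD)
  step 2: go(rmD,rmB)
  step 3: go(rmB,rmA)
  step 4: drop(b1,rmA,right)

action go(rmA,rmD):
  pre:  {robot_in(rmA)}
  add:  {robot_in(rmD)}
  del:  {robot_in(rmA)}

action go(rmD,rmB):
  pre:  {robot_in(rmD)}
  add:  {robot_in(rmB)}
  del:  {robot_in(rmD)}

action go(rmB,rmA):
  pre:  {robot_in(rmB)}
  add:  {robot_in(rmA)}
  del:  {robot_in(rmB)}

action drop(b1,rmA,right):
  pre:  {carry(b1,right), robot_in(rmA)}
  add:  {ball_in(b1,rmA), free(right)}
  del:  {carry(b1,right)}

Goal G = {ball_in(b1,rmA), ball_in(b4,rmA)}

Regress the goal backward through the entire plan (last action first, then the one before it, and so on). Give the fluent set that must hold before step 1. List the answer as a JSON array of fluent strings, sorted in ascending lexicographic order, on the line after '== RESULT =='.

Work backward from the goal:
  through step 4 (drop(b1,rmA,right)): drop {ball_in(b1,rmA)}, keep {ball_in(b4,rmA)}, require {carry(b1,right), robot_in(rmA)}
    → {ball_in(b4,rmA), carry(b1,right), robot_in(rmA)}
  through step 3 (go(rmB,rmA)): drop {robot_in(rmA)}, keep {ball_in(b4,rmA), carry(b1,right)}, require {robot_in(rmB)}
    → {ball_in(b4,rmA), carry(b1,right), robot_in(rmB)}
  through step 2 (go(rmD,rmB)): drop {robot_in(rmB)}, keep {ball_in(b4,rmA), carry(b1,right)}, require {robot_in(rmD)}
    → {ball_in(b4,rmA), carry(b1,right), robot_in(rmD)}
  through step 1 (go(rmA,rmD)): drop {robot_in(rmD)}, keep {ball_in(b4,rmA), carry(b1,right)}, require {robot_in(rmA)}
    → {ball_in(b4,rmA), carry(b1,right), robot_in(rmA)}

== RESULT ==
["ball_in(b4,rmA)", "carry(b1,right)", "robot_in(rmA)"]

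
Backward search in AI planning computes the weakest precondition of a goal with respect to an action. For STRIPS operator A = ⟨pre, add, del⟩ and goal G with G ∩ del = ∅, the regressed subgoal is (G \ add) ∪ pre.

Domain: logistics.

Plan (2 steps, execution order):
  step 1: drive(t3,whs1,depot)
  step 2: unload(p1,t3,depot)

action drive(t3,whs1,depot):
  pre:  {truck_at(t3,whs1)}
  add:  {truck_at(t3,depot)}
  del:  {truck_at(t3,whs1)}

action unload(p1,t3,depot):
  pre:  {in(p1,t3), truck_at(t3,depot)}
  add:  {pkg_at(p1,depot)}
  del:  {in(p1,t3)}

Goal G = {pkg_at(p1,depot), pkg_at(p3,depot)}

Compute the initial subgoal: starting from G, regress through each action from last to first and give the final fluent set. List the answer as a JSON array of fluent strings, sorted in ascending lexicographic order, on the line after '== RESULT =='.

Work backward from the goal:
  through step 2 (unload(p1,t3,depot)): drop {pkg_at(p1,depot)}, keep {pkg_at(p3,depot)}, require {in(p1,t3), truck_at(t3,depot)}
    → {in(p1,t3), pkg_at(p3,depot), truck_at(t3,depot)}
  through step 1 (drive(t3,whs1,depot)): drop {truck_at(t3,depot)}, keep {in(p1,t3), pkg_at(p3,depot)}, require {truck_at(t3,whs1)}
    → {in(p1,t3), pkg_at(p3,depot), truck_at(t3,whs1)}

== RESULT ==
["in(p1,t3)", "pkg_at(p3,depot)", "truck_at(t3,whs1)"]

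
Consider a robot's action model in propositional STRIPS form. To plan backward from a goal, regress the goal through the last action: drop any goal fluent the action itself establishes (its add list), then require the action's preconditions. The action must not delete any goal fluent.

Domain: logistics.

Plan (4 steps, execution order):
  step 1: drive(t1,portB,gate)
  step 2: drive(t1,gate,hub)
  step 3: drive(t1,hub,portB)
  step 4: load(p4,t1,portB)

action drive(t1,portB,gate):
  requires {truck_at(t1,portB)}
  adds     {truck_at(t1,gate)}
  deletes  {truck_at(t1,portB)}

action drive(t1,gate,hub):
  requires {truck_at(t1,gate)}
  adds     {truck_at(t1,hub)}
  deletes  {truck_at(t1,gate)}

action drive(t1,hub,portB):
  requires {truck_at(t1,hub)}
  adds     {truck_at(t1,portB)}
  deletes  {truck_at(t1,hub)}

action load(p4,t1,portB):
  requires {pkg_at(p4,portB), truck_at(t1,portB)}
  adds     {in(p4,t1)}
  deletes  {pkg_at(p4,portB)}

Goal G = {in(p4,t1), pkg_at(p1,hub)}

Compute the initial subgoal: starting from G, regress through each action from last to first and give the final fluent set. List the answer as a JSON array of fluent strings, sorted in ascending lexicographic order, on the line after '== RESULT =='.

Work backward from the goal:
  through step 4 (load(p4,t1,portB)): drop {in(p4,t1)}, keep {pkg_at(p1,hub)}, require {pkg_at(p4,portB), truck_at(t1,portB)}
    → {pkg_at(p1,hub), pkg_at(p4,portB), truck_at(t1,portB)}
  through step 3 (drive(t1,hub,portB)): drop {truck_at(t1,portB)}, keep {pkg_at(p1,hub), pkg_at(p4,portB)}, require {truck_at(t1,hub)}
    → {pkg_at(p1,hub), pkg_at(p4,portB), truck_at(t1,hub)}
  through step 2 (drive(t1,gate,hub)): drop {truck_at(t1,hub)}, keep {pkg_at(p1,hub), pkg_at(p4,portB)}, require {truck_at(t1,gate)}
    → {pkg_at(p1,hub), pkg_at(p4,portB), truck_at(t1,gate)}
  through step 1 (drive(t1,portB,gate)): drop {truck_at(t1,gate)}, keep {pkg_at(p1,hub), pkg_at(p4,portB)}, require {truck_at(t1,portB)}
    → {pkg_at(p1,hub), pkg_at(p4,portB), truck_at(t1,portB)}

== RESULT ==
["pkg_at(p1,hub)", "pkg_at(p4,portB)", "truck_at(t1,portB)"]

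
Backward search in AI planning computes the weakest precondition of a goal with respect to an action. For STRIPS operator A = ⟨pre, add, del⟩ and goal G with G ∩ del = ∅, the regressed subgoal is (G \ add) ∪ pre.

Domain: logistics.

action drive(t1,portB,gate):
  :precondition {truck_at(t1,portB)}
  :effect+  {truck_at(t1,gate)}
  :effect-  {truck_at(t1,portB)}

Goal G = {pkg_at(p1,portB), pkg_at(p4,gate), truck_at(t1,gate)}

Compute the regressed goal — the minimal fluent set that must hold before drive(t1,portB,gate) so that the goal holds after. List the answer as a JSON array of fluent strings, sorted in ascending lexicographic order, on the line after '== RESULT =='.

Regress:
  G ∩ del = {}  (empty — regression defined)
  G \ add = {pkg_at(p1,portB), pkg_at(p4,gate), truck_at(t1,gate)} \ {truck_at(t1,gate)} = {pkg_at(p1,portB), pkg_at(p4,gate)}
  ∪ pre   = {pkg_at(p1,portB), pkg_at(p4,gate)} ∪ {truck_at(t1,portB)}
          = {pkg_at(p1,portB), pkg_at(p4,gate), truck_at(t1,portB)}

== RESULT ==
["pkg_at(p1,portB)", "pkg_at(p4,gate)", "truck_at(t1,portB)"]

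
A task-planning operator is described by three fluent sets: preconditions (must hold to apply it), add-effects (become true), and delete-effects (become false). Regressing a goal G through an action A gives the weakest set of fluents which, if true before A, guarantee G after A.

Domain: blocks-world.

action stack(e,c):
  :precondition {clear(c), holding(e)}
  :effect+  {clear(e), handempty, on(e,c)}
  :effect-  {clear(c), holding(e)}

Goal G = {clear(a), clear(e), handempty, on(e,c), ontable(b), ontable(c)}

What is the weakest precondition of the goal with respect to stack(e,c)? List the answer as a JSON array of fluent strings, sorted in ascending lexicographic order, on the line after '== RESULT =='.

Regress:
  G ∩ del = {}  (empty — regression defined)
  G \ add = {clear(a), clear(e), handempty, on(e,c), ontable(b), ontable(c)} \ {clear(e), handempty, on(e,c)} = {clear(a), ontable(b), ontable(c)}
  ∪ pre   = {clear(a), ontable(b), ontable(c)} ∪ {clear(c), holding(e)}
          = {clear(a), clear(c), holding(e), ontable(b), ontable(c)}

== RESULT ==
["clear(a)", "clear(c)", "holding(e)", "ontable(b)", "ontable(c)"]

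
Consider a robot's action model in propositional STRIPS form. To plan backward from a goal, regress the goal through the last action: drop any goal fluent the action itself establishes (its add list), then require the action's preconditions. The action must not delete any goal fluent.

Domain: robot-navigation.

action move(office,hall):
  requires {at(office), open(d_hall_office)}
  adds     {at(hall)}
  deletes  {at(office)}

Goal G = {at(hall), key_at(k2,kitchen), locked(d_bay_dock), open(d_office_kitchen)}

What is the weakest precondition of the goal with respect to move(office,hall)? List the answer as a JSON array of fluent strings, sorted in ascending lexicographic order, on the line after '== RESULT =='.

Regress:
  G ∩ del = {}  (empty — regression defined)
  G \ add = {at(hall), key_at(k2,kitchen), locked(d_bay_dock), open(d_office_kitchen)} \ {at(hall)} = {key_at(k2,kitchen), locked(d_bay_dock), open(d_office_kitchen)}
  ∪ pre   = {key_at(k2,kitchen), locked(d_bay_dock), open(d_office_kitchen)} ∪ {at(office), open(d_hall_office)}
          = {at(office), key_at(k2,kitchen), locked(d_bay_dock), open(d_hall_office), open(d_office_kitchen)}

== RESULT ==
["at(office)", "key_at(k2,kitchen)", "locked(d_bay_dock)", "open(d_hall_office)", "open(d_office_kitchen)"]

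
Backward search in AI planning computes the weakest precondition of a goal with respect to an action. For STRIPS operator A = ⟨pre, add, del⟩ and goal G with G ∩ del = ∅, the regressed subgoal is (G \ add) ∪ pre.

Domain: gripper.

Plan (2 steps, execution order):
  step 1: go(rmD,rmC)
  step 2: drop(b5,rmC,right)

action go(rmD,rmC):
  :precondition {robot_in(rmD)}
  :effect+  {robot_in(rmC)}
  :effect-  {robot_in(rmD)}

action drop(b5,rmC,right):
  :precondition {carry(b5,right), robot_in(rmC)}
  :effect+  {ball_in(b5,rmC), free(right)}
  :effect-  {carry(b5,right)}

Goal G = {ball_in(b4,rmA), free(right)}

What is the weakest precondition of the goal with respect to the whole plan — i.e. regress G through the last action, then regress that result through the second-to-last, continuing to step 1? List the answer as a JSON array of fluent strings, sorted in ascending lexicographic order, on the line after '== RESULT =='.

Work backward from the goal:
  through step 2 (drop(b5,rmC,right)): drop {free(right)}, keep {ball_in(b4,rmA)}, require {carry(b5,right), robot_in(rmC)}
    → {ball_in(b4,rmA), carry(b5,right), robot_in(rmC)}
  through step 1 (go(rmD,rmC)): drop {robot_in(rmC)}, keep {ball_in(b4,rmA), carry(b5,right)}, require {robot_in(rmD)}
    → {ball_in(b4,rmA), carry(b5,right), robot_in(rmD)}

== RESULT ==
["ball_in(b4,rmA)", "carry(b5,right)", "robot_in(rmD)"]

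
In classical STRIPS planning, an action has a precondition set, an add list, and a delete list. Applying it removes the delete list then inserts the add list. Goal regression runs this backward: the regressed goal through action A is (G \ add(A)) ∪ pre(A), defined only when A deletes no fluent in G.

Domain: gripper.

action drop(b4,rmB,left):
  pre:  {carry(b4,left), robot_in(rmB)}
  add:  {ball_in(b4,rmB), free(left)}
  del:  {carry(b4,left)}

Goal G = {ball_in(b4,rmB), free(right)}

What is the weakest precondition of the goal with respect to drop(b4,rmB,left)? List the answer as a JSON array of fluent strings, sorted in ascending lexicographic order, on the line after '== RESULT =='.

Compute (G \ add) ∪ pre:
  G ∩ del = {}  (empty — regression defined)
  G \ add = {ball_in(b4,rmB), free(right)} \ {ball_in(b4,rmB), free(left)} = {free(right)}
  ∪ pre   = {free(right)} ∪ {carry(b4,left), robot_in(rmB)}
          = {carry(b4,left), free(right), robot_in(rmB)}

== RESULT ==
["carry(b4,left)", "free(right)", "robot_in(rmB)"]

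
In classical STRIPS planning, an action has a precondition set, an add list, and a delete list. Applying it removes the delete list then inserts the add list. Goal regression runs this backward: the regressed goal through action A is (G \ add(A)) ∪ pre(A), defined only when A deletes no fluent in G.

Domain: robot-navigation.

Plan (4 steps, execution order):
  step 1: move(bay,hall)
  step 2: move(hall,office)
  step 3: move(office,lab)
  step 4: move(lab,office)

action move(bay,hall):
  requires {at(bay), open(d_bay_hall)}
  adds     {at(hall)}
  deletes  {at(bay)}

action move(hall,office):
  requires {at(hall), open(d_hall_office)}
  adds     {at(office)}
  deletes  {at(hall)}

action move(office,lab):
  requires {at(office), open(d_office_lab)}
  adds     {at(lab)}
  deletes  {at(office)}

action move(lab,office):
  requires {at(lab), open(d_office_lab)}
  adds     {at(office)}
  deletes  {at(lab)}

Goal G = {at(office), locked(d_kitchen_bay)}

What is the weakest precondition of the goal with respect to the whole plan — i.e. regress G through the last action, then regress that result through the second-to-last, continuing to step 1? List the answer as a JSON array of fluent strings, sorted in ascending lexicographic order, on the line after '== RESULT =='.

Regress step by step:
  through step 4 (move(lab,office)): drop {at(office)}, keep {locked(d_kitchen_bay)}, require {at(lab), open(d_office_lab)}
    → {at(lab), locked(d_kitchen_bay), open(d_office_lab)}
  through step 3 (move(office,lab)): drop {at(lab)}, keep {locked(d_kitchen_bay), open(d_office_lab)}, require {at(office), open(d_office_lab)}
    → {at(office), locked(d_kitchen_bay), open(d_office_lab)}
  through step 2 (move(hall,office)): drop {at(office)}, keep {locked(d_kitchen_bay), open(d_office_lab)}, require {at(hall), open(d_hall_office)}
    → {at(hall), locked(d_kitchen_bay), open(d_hall_office), open(d_office_lab)}
  through step 1 (move(bay,hall)): drop {at(hall)}, keep {locked(d_kitchen_bay), open(d_hall_office), open(d_office_lab)}, require {at(bay), open(d_bay_hall)}
    → {at(bay), locked(d_kitchen_bay), open(d_bay_hall), open(d_hall_office), open(d_office_lab)}

== RESULT ==
["at(bay)", "locked(d_kitchen_bay)", "open(d_bay_hall)", "open(d_hall_office)", "open(d_office_lab)"]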